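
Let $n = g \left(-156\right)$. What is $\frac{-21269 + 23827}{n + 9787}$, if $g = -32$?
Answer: $\frac{2558}{14779} \approx 0.17308$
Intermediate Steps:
$n = 4992$ ($n = \left(-32\right) \left(-156\right) = 4992$)
$\frac{-21269 + 23827}{n + 9787} = \frac{-21269 + 23827}{4992 + 9787} = \frac{2558}{14779}$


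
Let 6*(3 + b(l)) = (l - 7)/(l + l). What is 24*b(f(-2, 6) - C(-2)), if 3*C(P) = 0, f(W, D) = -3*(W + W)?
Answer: -427/6 ≈ -71.167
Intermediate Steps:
f(W, D) = -6*W
C(P) = 0 (C(P) = (⅓)*0 = 0)
b(l) = -3 + (-7 + l)/(12*l) (b(l) = -3 + ((l - 7)/(l + l))/6 = -3 + ((-7 + l)/((2*l)))/6 = -3 + ((-7 + l)*(1/(2*l)))/6 = -3 + ((-7 + l)/(2*l))/6 = -3 + (-7 + l)/(12*l))
24*b(f(-2, 6) - C(-2)) = 24*(7*(-1 - 5*(-6*(-2) - 1*0))/(12*(-6*(-2) - 1*0))) = 24*(7*(-1 - 5*(12 + 0))/(12*(12 + 0))) = 24*((7/12)*(-1 - 5*12)/12) = 24*((7/12)*(1/12)*(-1 - 60)) = 24*((7/12)*(1/12)*(-61)) = 24*(-427/144) = -427/6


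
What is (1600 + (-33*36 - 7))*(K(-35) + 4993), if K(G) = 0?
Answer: 2022165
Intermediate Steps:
(1600 + (-33*36 - 7))*(K(-35) + 4993) = (1600 + (-33*36 - 7))*(0 + 4993) = (1600 + (-1188 - 7))*4993 = (1600 - 1195)*4993 = 405*4993 = 2022165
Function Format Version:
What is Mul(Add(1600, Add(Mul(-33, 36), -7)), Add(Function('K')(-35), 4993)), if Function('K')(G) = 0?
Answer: 2022165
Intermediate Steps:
Mul(Add(1600, Add(Mul(-33, 36), -7)), Add(Function('K')(-35), 4993)) = Mul(Add(1600, Add(Mul(-33, 36), -7)), Add(0, 4993)) = Mul(Add(1600, Add(-1188, -7)), 4993) = Mul(Add(1600, -1195), 4993) = Mul(405, 4993) = 2022165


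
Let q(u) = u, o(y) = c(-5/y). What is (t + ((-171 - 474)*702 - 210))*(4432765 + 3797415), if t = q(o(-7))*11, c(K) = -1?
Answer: -3728362071980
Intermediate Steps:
o(y) = -1
t = -11 (t = -1*11 = -11)
(t + ((-171 - 474)*702 - 210))*(4432765 + 3797415) = (-11 + ((-171 - 474)*702 - 210))*(4432765 + 3797415) = (-11 + (-645*702 - 210))*8230180 = (-11 + (-452790 - 210))*8230180 = (-11 - 453000)*8230180 = -453011*8230180 = -3728362071980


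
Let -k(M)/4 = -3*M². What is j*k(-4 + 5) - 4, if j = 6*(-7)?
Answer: -508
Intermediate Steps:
k(M) = 12*M² (k(M) = -(-12)*M² = 12*M²)
j = -42
j*k(-4 + 5) - 4 = -504*(-4 + 5)² - 4 = -504*1² - 4 = -504 - 4 = -508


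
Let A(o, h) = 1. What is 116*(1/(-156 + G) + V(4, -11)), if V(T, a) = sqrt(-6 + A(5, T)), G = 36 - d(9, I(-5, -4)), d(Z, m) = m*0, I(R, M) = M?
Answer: -29/30 + 116*I*sqrt(5) ≈ -0.96667 + 259.38*I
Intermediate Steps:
d(Z, m) = 0
G = 36 (G = 36 - 1*0 = 36 + 0 = 36)
V(T, a) = I*sqrt(5) (V(T, a) = sqrt(-6 + 1) = sqrt(-5) = I*sqrt(5))
116*(1/(-156 + G) + V(4, -11)) = 116*(1/(-156 + 36) + I*sqrt(5)) = 116*(1/(-120) + I*sqrt(5)) = 116*(-1/120 + I*sqrt(5)) = -29/30 + 116*I*sqrt(5)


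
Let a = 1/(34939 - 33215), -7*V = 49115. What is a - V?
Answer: 84674267/12068 ≈ 7016.4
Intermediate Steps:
V = -49115/7 (V = -⅐*49115 = -49115/7 ≈ -7016.4)
a = 1/1724 ≈ 0.00058005
a - V = 1/1724 - 1*(-49115/7) = 1/1724 + 49115/7 = 84674267/12068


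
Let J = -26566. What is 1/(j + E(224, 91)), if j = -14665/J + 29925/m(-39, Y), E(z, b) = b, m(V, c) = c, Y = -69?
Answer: -611018/209055917 ≈ -0.0029227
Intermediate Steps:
j = -264658555/611018 (j = -14665/(-26566) + 29925/(-69) = -14665*(-1/26566) + 29925*(-1/69) = 14665/26566 - 9975/23 = -264658555/611018 ≈ -433.14)
1/(j + E(224, 91)) = 1/(-264658555/611018 + 91) = 1/(-209055917/611018) = -611018/209055917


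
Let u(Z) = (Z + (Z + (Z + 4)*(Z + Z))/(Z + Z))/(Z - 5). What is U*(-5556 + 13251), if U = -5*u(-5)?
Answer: -84645/4 ≈ -21161.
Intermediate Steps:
u(Z) = (Z + (Z + 2*Z*(4 + Z))/(2*Z))/(-5 + Z) (u(Z) = (Z + (Z + (4 + Z)*(2*Z))/((2*Z)))/(-5 + Z) = (Z + (Z + 2*Z*(4 + Z))*(1/(2*Z)))/(-5 + Z) = (Z + (Z + 2*Z*(4 + Z))/(2*Z))/(-5 + Z))
U = -11/4 (U = -5*(9 + 4*(-5))/(2*(-5 - 5)) = -5*(9 - 20)/(2*(-10)) = -5*(-1)*(-11)/(2*10) = -5*11/20 = -11/4 ≈ -2.7500)
U*(-5556 + 13251) = -11*(-5556 + 13251)/4 = -11/4*7695 = -84645/4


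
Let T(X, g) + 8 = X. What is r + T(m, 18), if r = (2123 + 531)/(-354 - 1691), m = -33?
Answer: -86499/2045 ≈ -42.298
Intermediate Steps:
T(X, g) = -8 + X
r = -2654/2045 (r = 2654/(-2045) = 2654*(-1/2045) = -2654/2045 ≈ -1.2978)
r + T(m, 18) = -2654/2045 + (-8 - 33) = -2654/2045 - 41 = -86499/2045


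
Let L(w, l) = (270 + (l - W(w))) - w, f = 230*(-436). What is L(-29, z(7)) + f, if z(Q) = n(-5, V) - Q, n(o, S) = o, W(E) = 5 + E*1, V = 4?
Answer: -99969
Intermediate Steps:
W(E) = 5 + E
z(Q) = -5 - Q
f = -100280
L(w, l) = 265 + l - 2*w (L(w, l) = (270 + (l - (5 + w))) - w = (270 + (l + (-5 - w))) - w = (270 + (-5 + l - w)) - w = (265 + l - w) - w = 265 + l - 2*w)
L(-29, z(7)) + f = (265 + (-5 - 1*7) - 2*(-29)) - 100280 = (265 + (-5 - 7) + 58) - 100280 = (265 - 12 + 58) - 100280 = 311 - 100280 = -99969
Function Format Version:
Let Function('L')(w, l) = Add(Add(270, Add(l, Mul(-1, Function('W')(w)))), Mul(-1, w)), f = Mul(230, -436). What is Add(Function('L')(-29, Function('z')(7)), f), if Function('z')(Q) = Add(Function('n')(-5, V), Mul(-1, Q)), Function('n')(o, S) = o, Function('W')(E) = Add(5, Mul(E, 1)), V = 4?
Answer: -99969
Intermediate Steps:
Function('W')(E) = Add(5, E)
Function('z')(Q) = Add(-5, Mul(-1, Q))
f = -100280
Function('L')(w, l) = Add(265, l, Mul(-2, w)) (Function('L')(w, l) = Add(Add(270, Add(l, Mul(-1, Add(5, w)))), Mul(-1, w)) = Add(Add(270, Add(l, Add(-5, Mul(-1, w)))), Mul(-1, w)) = Add(Add(270, Add(-5, l, Mul(-1, w))), Mul(-1, w)) = Add(Add(265, l, Mul(-1, w)), Mul(-1, w)) = Add(265, l, Mul(-2, w)))
Add(Function('L')(-29, Function('z')(7)), f) = Add(Add(265, Add(-5, Mul(-1, 7)), Mul(-2, -29)), -100280) = Add(Add(265, Add(-5, -7), 58), -100280) = Add(Add(265, -12, 58), -100280) = Add(311, -100280) = -99969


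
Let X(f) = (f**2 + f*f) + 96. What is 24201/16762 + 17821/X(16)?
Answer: 156714905/5095648 ≈ 30.755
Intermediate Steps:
X(f) = 96 + 2*f**2 (X(f) = (f**2 + f**2) + 96 = 2*f**2 + 96 = 96 + 2*f**2)
24201/16762 + 17821/X(16) = 24201/16762 + 17821/(96 + 2*16**2) = 24201*(1/16762) + 17821/(96 + 2*256) = 24201/16762 + 17821/(96 + 512) = 24201/16762 + 17821/608 = 156714905/5095648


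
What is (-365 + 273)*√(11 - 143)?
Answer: -184*I*√33 ≈ -1057.0*I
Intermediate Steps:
(-365 + 273)*√(11 - 143) = -184*I*√33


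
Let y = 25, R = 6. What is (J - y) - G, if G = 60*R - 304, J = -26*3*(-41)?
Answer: 3117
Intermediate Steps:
J = 3198 (J = -78*(-41) = 3198)
G = 56 (G = 60*6 - 304 = 360 - 304 = 56)
(J - y) - G = (3198 - 1*25) - 1*56 = (3198 - 25) - 56 = 3173 - 56 = 3117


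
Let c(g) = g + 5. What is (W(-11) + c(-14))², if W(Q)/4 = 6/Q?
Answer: 15129/121 ≈ 125.03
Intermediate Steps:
c(g) = 5 + g
W(Q) = 24/Q (W(Q) = 4*(6/Q) = 24/Q)
(W(-11) + c(-14))² = (24/(-11) + (5 - 14))² = (24*(-1/11) - 9)² = (-24/11 - 9)² = (-123/11)² = 15129/121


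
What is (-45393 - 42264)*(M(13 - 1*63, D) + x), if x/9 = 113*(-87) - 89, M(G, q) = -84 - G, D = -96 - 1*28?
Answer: 7828997298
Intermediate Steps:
D = -124 (D = -96 - 28 = -124)
x = -89280 (x = 9*(113*(-87) - 89) = 9*(-9831 - 89) = 9*(-9920) = -89280)
(-45393 - 42264)*(M(13 - 1*63, D) + x) = (-45393 - 42264)*((-84 - (13 - 1*63)) - 89280) = -87657*((-84 - (13 - 63)) - 89280) = -87657*((-84 - 1*(-50)) - 89280) = -87657*((-84 + 50) - 89280) = -87657*(-34 - 89280) = -87657*(-89314) = 7828997298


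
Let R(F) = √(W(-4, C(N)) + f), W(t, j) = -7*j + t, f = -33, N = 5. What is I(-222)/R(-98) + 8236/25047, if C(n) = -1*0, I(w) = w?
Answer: 8236/25047 + 6*I*√37 ≈ 0.32882 + 36.497*I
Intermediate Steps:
C(n) = 0
W(t, j) = t - 7*j
R(F) = I*√37 (R(F) = √((-4 - 7*0) - 33) = √((-4 + 0) - 33) = √(-4 - 33) = √(-37) = I*√37)
I(-222)/R(-98) + 8236/25047 = -222*(-I*√37/37) + 8236/25047 = -(-6)*I*√37 + 8236*(1/25047) = 6*I*√37 + 8236/25047 = 8236/25047 + 6*I*√37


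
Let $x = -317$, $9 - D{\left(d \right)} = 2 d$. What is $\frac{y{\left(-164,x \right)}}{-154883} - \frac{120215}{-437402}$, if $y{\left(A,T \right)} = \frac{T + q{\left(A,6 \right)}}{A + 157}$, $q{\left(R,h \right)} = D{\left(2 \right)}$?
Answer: $\frac{18599764213}{67746133966} \approx 0.27455$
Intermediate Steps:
$D{\left(d \right)} = 9 - 2 d$
$q{\left(R,h \right)} = 5$ ($q{\left(R,h \right)} = 9 - 4 = 5$)
$y{\left(A,T \right)} = \frac{5 + T}{157 + A}$ ($y{\left(A,T \right)} = \frac{T + 5}{A + 157} = \frac{5 + T}{157 + A}$)
$\frac{y{\left(-164,x \right)}}{-154883} - \frac{120215}{-437402} = \frac{\frac{1}{157 - 164} \left(5 - 317\right)}{-154883} - \frac{120215}{-437402} = \frac{1}{-7} \left(-312\right) \left(- \frac{1}{154883}\right) - - \frac{120215}{437402} = \left(- \frac{1}{7}\right) \left(-312\right) \left(- \frac{1}{154883}\right) + \frac{120215}{437402} = \frac{312}{7} \left(- \frac{1}{154883}\right) + \frac{120215}{437402} = - \frac{312}{1084181} + \frac{120215}{437402} = \frac{18599764213}{67746133966}$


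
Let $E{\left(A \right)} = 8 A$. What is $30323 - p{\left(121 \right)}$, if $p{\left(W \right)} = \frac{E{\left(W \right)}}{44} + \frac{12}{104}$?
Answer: $\frac{787823}{26} \approx 30301.0$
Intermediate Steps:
$p{\left(W \right)} = \frac{3}{26} + \frac{2 W}{11}$ ($p{\left(W \right)} = \frac{8 W}{44} + \frac{12}{104} = 8 W \frac{1}{44} + 12 \cdot \frac{1}{104} = \frac{2 W}{11} + \frac{3}{26} = \frac{3}{26} + \frac{2 W}{11}$)
$30323 - p{\left(121 \right)} = 30323 - \left(\frac{3}{26} + \frac{2}{11} \cdot 121\right) = 30323 - \left(\frac{3}{26} + 22\right) = 30323 - \frac{575}{26} = \frac{787823}{26}$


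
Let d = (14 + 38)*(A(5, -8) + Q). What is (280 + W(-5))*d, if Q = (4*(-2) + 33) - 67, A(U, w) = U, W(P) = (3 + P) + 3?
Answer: -540644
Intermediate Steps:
W(P) = 6 + P
Q = -42 (Q = (-8 + 33) - 67 = 25 - 67 = -42)
d = -1924 (d = (14 + 38)*(5 - 42) = 52*(-37) = -1924)
(280 + W(-5))*d = (280 + (6 - 5))*(-1924) = (280 + 1)*(-1924) = 281*(-1924) = -540644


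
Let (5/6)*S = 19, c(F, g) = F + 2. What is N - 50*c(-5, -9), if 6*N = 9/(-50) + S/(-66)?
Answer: 494711/3300 ≈ 149.91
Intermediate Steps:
c(F, g) = 2 + F
S = 114/5 (S = (6/5)*19 = 114/5 ≈ 22.800)
N = -289/3300 (N = (9/(-50) + (114/5)/(-66))/6 = (9*(-1/50) + (114/5)*(-1/66))/6 = (-9/50 - 19/55)/6 = (1/6)*(-289/550) = -289/3300 ≈ -0.087576)
N - 50*c(-5, -9) = -289/3300 - 50*(2 - 5) = -289/3300 - 50*(-3) = -289/3300 + 150 = 494711/3300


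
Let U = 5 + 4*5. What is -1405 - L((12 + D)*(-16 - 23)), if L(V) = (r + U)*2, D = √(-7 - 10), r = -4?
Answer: -1447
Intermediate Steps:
U = 25 (U = 5 + 20 = 25)
D = I*√17 (D = √(-17) = I*√17 ≈ 4.1231*I)
L(V) = 42 (L(V) = (-4 + 25)*2 = 21*2 = 42)
-1405 - L((12 + D)*(-16 - 23)) = -1405 - 1*42 = -1405 - 42 = -1447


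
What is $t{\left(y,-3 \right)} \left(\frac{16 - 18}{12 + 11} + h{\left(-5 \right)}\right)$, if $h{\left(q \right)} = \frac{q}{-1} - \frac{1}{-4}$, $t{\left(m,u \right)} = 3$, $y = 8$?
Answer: $\frac{1425}{92} \approx 15.489$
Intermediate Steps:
$h{\left(q \right)} = \frac{1}{4} - q$ ($h{\left(q \right)} = q \left(-1\right) - - \frac{1}{4} = - q + \frac{1}{4} = \frac{1}{4} - q$)
$t{\left(y,-3 \right)} \left(\frac{16 - 18}{12 + 11} + h{\left(-5 \right)}\right) = 3 \left(\frac{16 - 18}{12 + 11} + \left(\frac{1}{4} - -5\right)\right) = 3 \left(- \frac{2}{23} + \left(\frac{1}{4} + 5\right)\right) = 3 \left(\left(-2\right) \frac{1}{23} + \frac{21}{4}\right) = 3 \left(- \frac{2}{23} + \frac{21}{4}\right) = 3 \cdot \frac{475}{92} = \frac{1425}{92}$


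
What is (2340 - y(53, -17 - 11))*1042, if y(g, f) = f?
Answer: 2467456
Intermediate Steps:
(2340 - y(53, -17 - 11))*1042 = (2340 - (-17 - 11))*1042 = (2340 - 1*(-28))*1042 = (2340 + 28)*1042 = 2368*1042 = 2467456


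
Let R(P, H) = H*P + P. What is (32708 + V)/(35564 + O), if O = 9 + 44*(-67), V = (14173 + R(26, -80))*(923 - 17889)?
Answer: -68526082/10875 ≈ -6301.3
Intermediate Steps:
R(P, H) = P + H*P
V = -205610954 (V = (14173 + 26*(1 - 80))*(923 - 17889) = (14173 + 26*(-79))*(-16966) = (14173 - 2054)*(-16966) = 12119*(-16966) = -205610954)
O = -2939 (O = 9 - 2948 = -2939)
(32708 + V)/(35564 + O) = (32708 - 205610954)/(35564 - 2939) = -205578246/32625 = -205578246*1/32625 = -68526082/10875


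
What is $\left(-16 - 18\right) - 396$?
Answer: $-430$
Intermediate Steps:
$\left(-16 - 18\right) - 396 = -34 - 396 = -430$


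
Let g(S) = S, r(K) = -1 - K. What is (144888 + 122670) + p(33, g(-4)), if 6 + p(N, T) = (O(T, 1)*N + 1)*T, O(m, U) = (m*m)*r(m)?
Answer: 261212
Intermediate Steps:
O(m, U) = m**2*(-1 - m) (O(m, U) = (m*m)*(-1 - m) = m**2*(-1 - m))
p(N, T) = -6 + T*(1 + N*T**2*(-1 - T)) (p(N, T) = -6 + ((T**2*(-1 - T))*N + 1)*T = -6 + (N*T**2*(-1 - T) + 1)*T = -6 + (1 + N*T**2*(-1 - T))*T = -6 + T*(1 + N*T**2*(-1 - T)))
(144888 + 122670) + p(33, g(-4)) = (144888 + 122670) + (-6 - 4 - 1*33*(-4)**3*(1 - 4)) = 267558 + (-6 - 4 - 1*33*(-64)*(-3)) = 267558 + (-6 - 4 - 6336) = 267558 - 6346 = 261212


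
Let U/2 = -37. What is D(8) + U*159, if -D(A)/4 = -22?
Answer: -11678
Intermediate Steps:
U = -74 (U = 2*(-37) = -74)
D(A) = 88 (D(A) = -4*(-22) = 88)
D(8) + U*159 = 88 - 74*159 = 88 - 11766 = -11678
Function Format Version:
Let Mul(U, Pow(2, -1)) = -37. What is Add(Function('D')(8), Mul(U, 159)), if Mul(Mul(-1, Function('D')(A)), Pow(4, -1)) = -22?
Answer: -11678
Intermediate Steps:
U = -74 (U = Mul(2, -37) = -74)
Function('D')(A) = 88 (Function('D')(A) = Mul(-4, -22) = 88)
Add(Function('D')(8), Mul(U, 159)) = Add(88, Mul(-74, 159)) = Add(88, -11766) = -11678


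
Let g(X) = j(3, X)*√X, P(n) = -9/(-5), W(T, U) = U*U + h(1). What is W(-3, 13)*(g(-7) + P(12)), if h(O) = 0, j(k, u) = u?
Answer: 1521/5 - 1183*I*√7 ≈ 304.2 - 3129.9*I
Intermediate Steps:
W(T, U) = U² (W(T, U) = U*U + 0 = U² + 0 = U²)
P(n) = 9/5 (P(n) = -9*(-⅕) = 9/5)
g(X) = X^(3/2) (g(X) = X*√X = X^(3/2))
W(-3, 13)*(g(-7) + P(12)) = 13²*((-7)^(3/2) + 9/5) = 169*(-7*I*√7 + 9/5) = 169*(9/5 - 7*I*√7) = 1521/5 - 1183*I*√7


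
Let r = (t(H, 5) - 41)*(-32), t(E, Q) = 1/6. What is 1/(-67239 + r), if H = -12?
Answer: -3/197797 ≈ -1.5167e-5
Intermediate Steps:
t(E, Q) = 1/6
r = 3920/3 (r = (1/6 - 41)*(-32) = -245/6*(-32) = 3920/3 ≈ 1306.7)
1/(-67239 + r) = 1/(-67239 + 3920/3) = 1/(-197797/3) = -3/197797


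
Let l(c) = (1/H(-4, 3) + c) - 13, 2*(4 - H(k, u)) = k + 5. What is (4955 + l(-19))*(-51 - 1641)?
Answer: -58311396/7 ≈ -8.3302e+6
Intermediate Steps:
H(k, u) = 3/2 - k/2 (H(k, u) = 4 - (k + 5)/2 = 4 - (5 + k)/2 = 4 + (-5/2 - k/2) = 3/2 - k/2)
l(c) = -89/7 + c (l(c) = (1/(3/2 - ½*(-4)) + c) - 13 = (1/(3/2 + 2) + c) - 13 = (1/(7/2) + c) - 13 = (2/7 + c) - 13 = -89/7 + c)
(4955 + l(-19))*(-51 - 1641) = (4955 + (-89/7 - 19))*(-51 - 1641) = (4955 - 222/7)*(-1692) = (34463/7)*(-1692) = -58311396/7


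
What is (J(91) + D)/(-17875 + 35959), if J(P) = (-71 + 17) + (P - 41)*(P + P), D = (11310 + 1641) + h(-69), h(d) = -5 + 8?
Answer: 500/411 ≈ 1.2165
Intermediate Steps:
h(d) = 3
D = 12954 (D = (11310 + 1641) + 3 = 12951 + 3 = 12954)
J(P) = -54 + 2*P*(-41 + P) (J(P) = -54 + (-41 + P)*(2*P) = -54 + 2*P*(-41 + P))
(J(91) + D)/(-17875 + 35959) = ((-54 - 82*91 + 2*91**2) + 12954)/(-17875 + 35959) = ((-54 - 7462 + 2*8281) + 12954)/18084 = ((-54 - 7462 + 16562) + 12954)*(1/18084) = (9046 + 12954)*(1/18084) = 22000*(1/18084) = 500/411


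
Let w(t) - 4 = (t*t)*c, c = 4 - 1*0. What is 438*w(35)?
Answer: 2147952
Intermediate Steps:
c = 4 (c = 4 + 0 = 4)
w(t) = 4 + 4*t² (w(t) = 4 + (t*t)*4 = 4 + t²*4 = 4 + 4*t²)
438*w(35) = 438*(4 + 4*35²) = 438*(4 + 4*1225) = 438*(4 + 4900) = 438*4904 = 2147952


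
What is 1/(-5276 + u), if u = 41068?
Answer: 1/35792 ≈ 2.7939e-5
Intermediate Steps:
1/(-5276 + u) = 1/(-5276 + 41068) = 1/35792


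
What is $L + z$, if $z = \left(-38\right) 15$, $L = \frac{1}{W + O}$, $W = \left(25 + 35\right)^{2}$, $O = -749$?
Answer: $- \frac{1625069}{2851} \approx -570.0$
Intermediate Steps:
$W = 3600$ ($W = 60^{2} = 3600$)
$L = \frac{1}{2851}$ ($L = \frac{1}{3600 - 749} = \frac{1}{2851} \approx 0.00035075$)
$z = -570$
$L + z = \frac{1}{2851} - 570 = - \frac{1625069}{2851}$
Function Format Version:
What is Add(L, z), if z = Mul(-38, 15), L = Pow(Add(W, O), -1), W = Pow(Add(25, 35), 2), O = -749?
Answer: Rational(-1625069, 2851) ≈ -570.00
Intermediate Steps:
W = 3600 (W = Pow(60, 2) = 3600)
L = Rational(1, 2851) (L = Pow(Add(3600, -749), -1) = Pow(2851, -1) = Rational(1, 2851) ≈ 0.00035075)
z = -570
Add(L, z) = Add(Rational(1, 2851), -570) = Rational(-1625069, 2851)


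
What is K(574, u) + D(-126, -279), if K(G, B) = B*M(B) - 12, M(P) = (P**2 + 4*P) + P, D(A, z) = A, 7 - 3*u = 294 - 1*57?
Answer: -11377226/27 ≈ -4.2138e+5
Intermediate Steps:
u = -230/3 (u = 7/3 - (294 - 1*57)/3 = 7/3 - (294 - 57)/3 = 7/3 - 1/3*237 = 7/3 - 79 = -230/3 ≈ -76.667)
M(P) = P**2 + 5*P
K(G, B) = -12 + B**2*(5 + B) (K(G, B) = B*(B*(5 + B)) - 12 = B**2*(5 + B) - 12 = -12 + B**2*(5 + B))
K(574, u) + D(-126, -279) = (-12 + (-230/3)**2*(5 - 230/3)) - 126 = (-12 + (52900/9)*(-215/3)) - 126 = (-12 - 11373500/27) - 126 = -11373824/27 - 126 = -11377226/27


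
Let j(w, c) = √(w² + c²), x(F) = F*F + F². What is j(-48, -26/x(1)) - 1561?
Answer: -1561 + √2473 ≈ -1511.3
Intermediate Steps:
x(F) = 2*F² (x(F) = F² + F² = 2*F²)
j(w, c) = √(c² + w²)
j(-48, -26/x(1)) - 1561 = √((-26/(2*1²))² + (-48)²) - 1561 = √((-26/(2*1))² + 2304) - 1561 = √((-26/2)² + 2304) - 1561 = √((-26*½)² + 2304) - 1561 = √((-13)² + 2304) - 1561 = √(169 + 2304) - 1561 = √2473 - 1561 = -1561 + √2473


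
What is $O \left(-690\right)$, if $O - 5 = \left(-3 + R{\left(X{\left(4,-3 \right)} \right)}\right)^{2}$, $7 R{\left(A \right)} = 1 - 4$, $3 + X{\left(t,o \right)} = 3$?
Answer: $- \frac{566490}{49} \approx -11561.0$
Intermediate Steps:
$X{\left(t,o \right)} = 0$ ($X{\left(t,o \right)} = -3 + 3 = 0$)
$R{\left(A \right)} = - \frac{3}{7}$ ($R{\left(A \right)} = \frac{1 - 4}{7} = \frac{1}{7} \left(-3\right) = - \frac{3}{7}$)
$O = \frac{821}{49}$ ($O = 5 + \left(-3 - \frac{3}{7}\right)^{2} = 5 + \left(- \frac{24}{7}\right)^{2} = 5 + \frac{576}{49} = \frac{821}{49} \approx 16.755$)
$O \left(-690\right) = \frac{821}{49} \left(-690\right) = - \frac{566490}{49}$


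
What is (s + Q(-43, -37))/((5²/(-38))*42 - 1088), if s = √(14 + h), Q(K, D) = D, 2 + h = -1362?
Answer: 703/21197 - 285*I*√6/21197 ≈ 0.033165 - 0.032934*I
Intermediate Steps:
h = -1364 (h = -2 - 1362 = -1364)
s = 15*I*√6 (s = √(14 - 1364) = √(-1350) = 15*I*√6 ≈ 36.742*I)
(s + Q(-43, -37))/((5²/(-38))*42 - 1088) = (15*I*√6 - 37)/((5²/(-38))*42 - 1088) = (-37 + 15*I*√6)/((25*(-1/38))*42 - 1088) = (-37 + 15*I*√6)/(-25/38*42 - 1088) = (-37 + 15*I*√6)/(-525/19 - 1088) = (-37 + 15*I*√6)/(-21197/19) = (-37 + 15*I*√6)*(-19/21197) = 703/21197 - 285*I*√6/21197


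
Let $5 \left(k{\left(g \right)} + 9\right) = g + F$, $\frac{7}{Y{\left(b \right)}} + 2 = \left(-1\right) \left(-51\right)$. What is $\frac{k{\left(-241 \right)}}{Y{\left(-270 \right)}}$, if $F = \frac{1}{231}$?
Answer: $- \frac{13213}{33} \approx -400.39$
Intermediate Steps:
$F = \frac{1}{231} \approx 0.004329$
$Y{\left(b \right)} = \frac{1}{7}$ ($Y{\left(b \right)} = \frac{7}{-2 - -51} = \frac{7}{-2 + 51} = \frac{7}{49} = 7 \cdot \frac{1}{49} = \frac{1}{7}$)
$k{\left(g \right)} = - \frac{10394}{1155} + \frac{g}{5}$ ($k{\left(g \right)} = -9 + \frac{g + \frac{1}{231}}{5} = -9 + \frac{\frac{1}{231} + g}{5} = -9 + \left(\frac{1}{1155} + \frac{g}{5}\right) = - \frac{10394}{1155} + \frac{g}{5}$)
$\frac{k{\left(-241 \right)}}{Y{\left(-270 \right)}} = \left(- \frac{10394}{1155} + \frac{1}{5} \left(-241\right)\right) \frac{1}{\frac{1}{7}} = \left(- \frac{10394}{1155} - \frac{241}{5}\right) 7 = \left(- \frac{13213}{231}\right) 7 = - \frac{13213}{33}$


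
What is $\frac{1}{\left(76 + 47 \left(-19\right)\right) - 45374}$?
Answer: $- \frac{1}{46191} \approx -2.1649 \cdot 10^{-5}$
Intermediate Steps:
$\frac{1}{\left(76 + 47 \left(-19\right)\right) - 45374} = \frac{1}{\left(76 - 893\right) - 45374} = \frac{1}{-817 - 45374} = \frac{1}{-46191} = - \frac{1}{46191}$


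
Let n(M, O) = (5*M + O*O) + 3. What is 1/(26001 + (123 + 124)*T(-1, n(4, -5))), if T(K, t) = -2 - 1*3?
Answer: 1/24766 ≈ 4.0378e-5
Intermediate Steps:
n(M, O) = 3 + O² + 5*M (n(M, O) = (5*M + O²) + 3 = (O² + 5*M) + 3 = 3 + O² + 5*M)
T(K, t) = -5 (T(K, t) = -2 - 3 = -5)
1/(26001 + (123 + 124)*T(-1, n(4, -5))) = 1/(26001 + (123 + 124)*(-5)) = 1/(26001 + 247*(-5)) = 1/(26001 - 1235) = 1/24766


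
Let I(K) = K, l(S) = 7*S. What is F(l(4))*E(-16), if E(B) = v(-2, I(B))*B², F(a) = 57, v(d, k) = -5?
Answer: -72960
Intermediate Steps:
E(B) = -5*B²
F(l(4))*E(-16) = 57*(-5*(-16)²) = 57*(-5*256) = 57*(-1280) = -72960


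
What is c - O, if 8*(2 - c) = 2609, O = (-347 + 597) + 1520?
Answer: -16753/8 ≈ -2094.1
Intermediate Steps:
O = 1770 (O = 250 + 1520 = 1770)
c = -2593/8 (c = 2 - ⅛*2609 = 2 - 2609/8 = -2593/8 ≈ -324.13)
c - O = -2593/8 - 1*1770 = -2593/8 - 1770 = -16753/8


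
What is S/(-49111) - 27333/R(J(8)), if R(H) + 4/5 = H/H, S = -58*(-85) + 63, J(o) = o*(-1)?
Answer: -6711759808/49111 ≈ -1.3667e+5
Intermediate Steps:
J(o) = -o
S = 4993 (S = 4930 + 63 = 4993)
R(H) = ⅕ (R(H) = -⅘ + H/H = -⅘ + 1 = ⅕)
S/(-49111) - 27333/R(J(8)) = 4993/(-49111) - 27333/⅕ = 4993*(-1/49111) - 27333*5 = -4993/49111 - 136665 = -6711759808/49111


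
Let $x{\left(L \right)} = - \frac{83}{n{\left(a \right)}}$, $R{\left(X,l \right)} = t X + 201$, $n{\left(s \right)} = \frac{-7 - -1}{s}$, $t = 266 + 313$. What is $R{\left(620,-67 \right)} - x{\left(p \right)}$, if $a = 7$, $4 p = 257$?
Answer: $\frac{2154505}{6} \approx 3.5908 \cdot 10^{5}$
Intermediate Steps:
$p = \frac{257}{4}$ ($p = \frac{1}{4} \cdot 257 = \frac{257}{4} \approx 64.25$)
$t = 579$
$n{\left(s \right)} = - \frac{6}{s}$ ($n{\left(s \right)} = \frac{-7 + 1}{s} = - \frac{6}{s}$)
$R{\left(X,l \right)} = 201 + 579 X$ ($R{\left(X,l \right)} = 579 X + 201 = 201 + 579 X$)
$x{\left(L \right)} = \frac{581}{6}$ ($x{\left(L \right)} = - \frac{83}{\left(-6\right) \frac{1}{7}} = - \frac{83}{- \frac{6}{7}} = \left(-83\right) \left(- \frac{7}{6}\right) = \frac{581}{6}$)
$R{\left(620,-67 \right)} - x{\left(p \right)} = \left(201 + 579 \cdot 620\right) - \frac{581}{6} = \left(201 + 358980\right) - \frac{581}{6} = 359181 - \frac{581}{6} = \frac{2154505}{6}$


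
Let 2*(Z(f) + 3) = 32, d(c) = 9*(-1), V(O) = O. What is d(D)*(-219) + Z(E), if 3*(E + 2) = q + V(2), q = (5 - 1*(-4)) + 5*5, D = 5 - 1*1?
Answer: 1984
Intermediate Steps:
D = 4 (D = 5 - 1 = 4)
q = 34 (q = (5 + 4) + 25 = 9 + 25 = 34)
E = 10 (E = -2 + (34 + 2)/3 = -2 + (⅓)*36 = -2 + 12 = 10)
d(c) = -9
Z(f) = 13 (Z(f) = -3 + (½)*32 = -3 + 16 = 13)
d(D)*(-219) + Z(E) = -9*(-219) + 13 = 1971 + 13 = 1984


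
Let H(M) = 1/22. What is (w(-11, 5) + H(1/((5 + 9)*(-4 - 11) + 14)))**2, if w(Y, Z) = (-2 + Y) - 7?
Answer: 192721/484 ≈ 398.18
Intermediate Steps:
w(Y, Z) = -9 + Y
H(M) = 1/22
(w(-11, 5) + H(1/((5 + 9)*(-4 - 11) + 14)))**2 = ((-9 - 11) + 1/22)**2 = (-20 + 1/22)**2 = (-439/22)**2 = 192721/484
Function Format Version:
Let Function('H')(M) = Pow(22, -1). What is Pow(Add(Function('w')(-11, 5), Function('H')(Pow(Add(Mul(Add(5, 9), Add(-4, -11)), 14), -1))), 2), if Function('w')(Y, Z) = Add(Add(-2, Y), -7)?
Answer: Rational(192721, 484) ≈ 398.18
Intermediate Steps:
Function('w')(Y, Z) = Add(-9, Y)
Function('H')(M) = Rational(1, 22)
Pow(Add(Function('w')(-11, 5), Function('H')(Pow(Add(Mul(Add(5, 9), Add(-4, -11)), 14), -1))), 2) = Pow(Add(Add(-9, -11), Rational(1, 22)), 2) = Pow(Add(-20, Rational(1, 22)), 2) = Pow(Rational(-439, 22), 2) = Rational(192721, 484)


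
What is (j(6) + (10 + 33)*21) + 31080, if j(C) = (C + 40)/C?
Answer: 95972/3 ≈ 31991.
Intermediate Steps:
j(C) = (40 + C)/C
(j(6) + (10 + 33)*21) + 31080 = ((40 + 6)/6 + (10 + 33)*21) + 31080 = ((⅙)*46 + 43*21) + 31080 = (23/3 + 903) + 31080 = 2732/3 + 31080 = 95972/3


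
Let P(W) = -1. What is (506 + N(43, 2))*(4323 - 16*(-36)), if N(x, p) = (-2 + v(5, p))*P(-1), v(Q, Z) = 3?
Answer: 2473995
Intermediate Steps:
N(x, p) = -1 (N(x, p) = (-2 + 3)*(-1) = 1*(-1) = -1)
(506 + N(43, 2))*(4323 - 16*(-36)) = (506 - 1)*(4323 - 16*(-36)) = 505*(4323 + 576) = 505*4899 = 2473995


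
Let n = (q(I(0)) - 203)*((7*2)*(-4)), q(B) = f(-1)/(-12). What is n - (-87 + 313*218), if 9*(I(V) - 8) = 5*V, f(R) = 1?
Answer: -170323/3 ≈ -56774.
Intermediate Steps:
I(V) = 8 + 5*V/9 (I(V) = 8 + (5*V)/9 = 8 + 5*V/9)
q(B) = -1/12 (q(B) = 1/(-12) = 1*(-1/12) = -1/12)
n = 34118/3 (n = (-1/12 - 203)*((7*2)*(-4)) = -17059*(-4)/6 = -2437/12*(-56) = 34118/3 ≈ 11373.)
n - (-87 + 313*218) = 34118/3 - (-87 + 313*218) = 34118/3 - (-87 + 68234) = 34118/3 - 1*68147 = 34118/3 - 68147 = -170323/3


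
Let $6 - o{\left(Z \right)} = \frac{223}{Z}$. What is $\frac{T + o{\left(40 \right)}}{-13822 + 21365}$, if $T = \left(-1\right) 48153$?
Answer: $- \frac{1926103}{301720} \approx -6.3837$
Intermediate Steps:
$o{\left(Z \right)} = 6 - \frac{223}{Z}$
$T = -48153$
$\frac{T + o{\left(40 \right)}}{-13822 + 21365} = \frac{-48153 + \left(6 - \frac{223}{40}\right)}{-13822 + 21365} = \frac{-48153 + \left(6 - \frac{223}{40}\right)}{7543} = \left(-48153 + \left(6 - \frac{223}{40}\right)\right) \frac{1}{7543} = \left(-48153 + \frac{17}{40}\right) \frac{1}{7543} = \left(- \frac{1926103}{40}\right) \frac{1}{7543} = - \frac{1926103}{301720}$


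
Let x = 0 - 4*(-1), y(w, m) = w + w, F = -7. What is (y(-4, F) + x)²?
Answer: 16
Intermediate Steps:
y(w, m) = 2*w
x = 4 (x = 0 + 4 = 4)
(y(-4, F) + x)² = (2*(-4) + 4)² = (-8 + 4)² = (-4)² = 16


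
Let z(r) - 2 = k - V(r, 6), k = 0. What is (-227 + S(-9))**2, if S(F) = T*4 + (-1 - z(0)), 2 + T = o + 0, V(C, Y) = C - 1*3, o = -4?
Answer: 66049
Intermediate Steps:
V(C, Y) = -3 + C (V(C, Y) = C - 3 = -3 + C)
z(r) = 5 - r (z(r) = 2 + (0 - (-3 + r)) = 2 + (0 + (3 - r)) = 2 + (3 - r) = 5 - r)
T = -6 (T = -2 + (-4 + 0) = -2 - 4 = -6)
S(F) = -30 (S(F) = -6*4 + (-1 - (5 - 1*0)) = -24 + (-1 - (5 + 0)) = -24 + (-1 - 1*5) = -24 + (-1 - 5) = -24 - 6 = -30)
(-227 + S(-9))**2 = (-227 - 30)**2 = (-257)**2 = 66049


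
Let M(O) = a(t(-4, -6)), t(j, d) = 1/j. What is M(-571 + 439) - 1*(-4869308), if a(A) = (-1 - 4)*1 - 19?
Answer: 4869284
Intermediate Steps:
a(A) = -24 (a(A) = -5*1 - 19 = -5 - 19 = -24)
M(O) = -24
M(-571 + 439) - 1*(-4869308) = -24 - 1*(-4869308) = -24 + 4869308 = 4869284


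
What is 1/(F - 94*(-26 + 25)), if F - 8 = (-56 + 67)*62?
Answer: 1/784 ≈ 0.0012755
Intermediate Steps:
F = 690 (F = 8 + (-56 + 67)*62 = 8 + 11*62 = 8 + 682 = 690)
1/(F - 94*(-26 + 25)) = 1/(690 - 94*(-26 + 25)) = 1/(690 - 94*(-1)) = 1/(690 + 94) = 1/784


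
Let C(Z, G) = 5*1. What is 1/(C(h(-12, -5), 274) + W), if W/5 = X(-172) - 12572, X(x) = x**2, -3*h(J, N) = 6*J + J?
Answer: 1/85065 ≈ 1.1756e-5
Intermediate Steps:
h(J, N) = -7*J/3 (h(J, N) = -(6*J + J)/3 = -7*J/3)
C(Z, G) = 5
W = 85060 (W = 5*((-172)**2 - 12572) = 5*(29584 - 12572) = 5*17012 = 85060)
1/(C(h(-12, -5), 274) + W) = 1/(5 + 85060) = 1/85065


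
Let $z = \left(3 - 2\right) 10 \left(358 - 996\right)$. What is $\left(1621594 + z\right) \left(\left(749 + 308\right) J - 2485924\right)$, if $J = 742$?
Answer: $-2748496598820$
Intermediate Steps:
$z = -6380$ ($z = 1 \cdot 10 \left(-638\right) = 10 \left(-638\right) = -6380$)
$\left(1621594 + z\right) \left(\left(749 + 308\right) J - 2485924\right) = \left(1621594 - 6380\right) \left(\left(749 + 308\right) 742 - 2485924\right) = 1615214 \left(1057 \cdot 742 - 2485924\right) = 1615214 \left(784294 - 2485924\right) = 1615214 \left(-1701630\right) = -2748496598820$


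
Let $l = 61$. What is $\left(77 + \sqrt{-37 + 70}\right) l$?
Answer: $4697 + 61 \sqrt{33} \approx 5047.4$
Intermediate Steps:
$\left(77 + \sqrt{-37 + 70}\right) l = \left(77 + \sqrt{-37 + 70}\right) 61 = \left(77 + \sqrt{33}\right) 61 = 4697 + 61 \sqrt{33}$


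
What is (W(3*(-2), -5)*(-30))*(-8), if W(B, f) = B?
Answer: -1440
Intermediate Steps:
(W(3*(-2), -5)*(-30))*(-8) = ((3*(-2))*(-30))*(-8) = -6*(-30)*(-8) = 180*(-8) = -1440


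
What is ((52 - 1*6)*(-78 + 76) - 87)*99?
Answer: -17721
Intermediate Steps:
((52 - 1*6)*(-78 + 76) - 87)*99 = ((52 - 6)*(-2) - 87)*99 = (46*(-2) - 87)*99 = (-92 - 87)*99 = -179*99 = -17721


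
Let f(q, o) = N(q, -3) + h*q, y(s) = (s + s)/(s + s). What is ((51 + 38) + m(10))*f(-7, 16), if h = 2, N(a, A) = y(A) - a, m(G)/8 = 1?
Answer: -582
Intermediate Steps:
m(G) = 8 (m(G) = 8*1 = 8)
y(s) = 1 (y(s) = (2*s)/((2*s)) = (2*s)*(1/(2*s)) = 1)
N(a, A) = 1 - a
f(q, o) = 1 + q (f(q, o) = (1 - q) + 2*q = 1 + q)
((51 + 38) + m(10))*f(-7, 16) = ((51 + 38) + 8)*(1 - 7) = (89 + 8)*(-6) = 97*(-6) = -582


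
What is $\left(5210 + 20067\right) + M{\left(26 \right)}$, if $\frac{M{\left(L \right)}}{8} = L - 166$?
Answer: $24157$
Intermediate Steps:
$M{\left(L \right)} = -1328 + 8 L$ ($M{\left(L \right)} = 8 \left(L - 166\right) = 8 \left(-166 + L\right) = -1328 + 8 L$)
$\left(5210 + 20067\right) + M{\left(26 \right)} = \left(5210 + 20067\right) + \left(-1328 + 8 \cdot 26\right) = 25277 + \left(-1328 + 208\right) = 25277 - 1120 = 24157$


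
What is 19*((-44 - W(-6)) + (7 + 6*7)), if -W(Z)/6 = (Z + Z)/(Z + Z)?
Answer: 209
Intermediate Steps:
W(Z) = -6 (W(Z) = -6*(Z + Z)/(Z + Z) = -6*2*Z/(2*Z) = -6*2*Z*1/(2*Z) = -6*1 = -6)
19*((-44 - W(-6)) + (7 + 6*7)) = 19*((-44 - 1*(-6)) + (7 + 6*7)) = 19*((-44 + 6) + (7 + 42)) = 19*(-38 + 49) = 19*11 = 209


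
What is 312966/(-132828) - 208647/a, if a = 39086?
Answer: -1664448033/216321467 ≈ -7.6943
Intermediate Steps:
312966/(-132828) - 208647/a = 312966/(-132828) - 208647/39086 = 312966*(-1/132828) - 208647*1/39086 = -52161/22138 - 208647/39086 = -1664448033/216321467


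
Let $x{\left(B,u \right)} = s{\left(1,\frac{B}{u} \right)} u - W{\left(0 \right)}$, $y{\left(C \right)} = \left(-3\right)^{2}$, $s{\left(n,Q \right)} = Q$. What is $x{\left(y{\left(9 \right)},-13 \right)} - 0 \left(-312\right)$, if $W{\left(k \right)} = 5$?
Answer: $4$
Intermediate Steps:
$y{\left(C \right)} = 9$
$x{\left(B,u \right)} = -5 + B$ ($x{\left(B,u \right)} = \frac{B}{u} u - 5 = B - 5 = -5 + B$)
$x{\left(y{\left(9 \right)},-13 \right)} - 0 \left(-312\right) = \left(-5 + 9\right) - 0 \left(-312\right) = 4 - 0 = 4 + 0 = 4$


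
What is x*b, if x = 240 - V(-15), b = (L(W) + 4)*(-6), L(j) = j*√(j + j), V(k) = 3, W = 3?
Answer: -5688 - 4266*√6 ≈ -16138.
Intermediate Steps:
L(j) = √2*j^(3/2) (L(j) = j*√(2*j) = j*(√2*√j) = √2*j^(3/2))
b = -24 - 18*√6 (b = (√2*3^(3/2) + 4)*(-6) = (√2*(3*√3) + 4)*(-6) = (3*√6 + 4)*(-6) = (4 + 3*√6)*(-6) = -24 - 18*√6 ≈ -68.091)
x = 237 (x = 240 - 1*3 = 240 - 3 = 237)
x*b = 237*(-24 - 18*√6) = -5688 - 4266*√6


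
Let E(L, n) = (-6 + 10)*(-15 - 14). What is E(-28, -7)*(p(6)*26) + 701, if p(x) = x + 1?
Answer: -20411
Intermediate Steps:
p(x) = 1 + x
E(L, n) = -116 (E(L, n) = 4*(-29) = -116)
E(-28, -7)*(p(6)*26) + 701 = -116*(1 + 6)*26 + 701 = -812*26 + 701 = -116*182 + 701 = -21112 + 701 = -20411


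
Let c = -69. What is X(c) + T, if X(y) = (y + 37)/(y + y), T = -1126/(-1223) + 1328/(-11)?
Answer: -110996054/928257 ≈ -119.57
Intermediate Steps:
T = -1611758/13453 (T = -1126*(-1/1223) + 1328*(-1/11) = 1126/1223 - 1328/11 = -1611758/13453 ≈ -119.81)
X(y) = (37 + y)/(2*y) (X(y) = (37 + y)/((2*y)) = (37 + y)*(1/(2*y)) = (37 + y)/(2*y))
X(c) + T = (1/2)*(37 - 69)/(-69) - 1611758/13453 = (1/2)*(-1/69)*(-32) - 1611758/13453 = 16/69 - 1611758/13453 = -110996054/928257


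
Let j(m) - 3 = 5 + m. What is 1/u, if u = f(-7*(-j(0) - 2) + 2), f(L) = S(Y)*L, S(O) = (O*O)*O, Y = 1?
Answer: 1/72 ≈ 0.013889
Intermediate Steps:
S(O) = O**3 (S(O) = O**2*O = O**3)
j(m) = 8 + m (j(m) = 3 + (5 + m) = 8 + m)
f(L) = L (f(L) = 1**3*L = 1*L = L)
u = 72 (u = -7*(-(8 + 0) - 2) + 2 = -7*(-1*8 - 2) + 2 = -7*(-8 - 2) + 2 = -7*(-10) + 2 = 70 + 2 = 72)
1/u = 1/72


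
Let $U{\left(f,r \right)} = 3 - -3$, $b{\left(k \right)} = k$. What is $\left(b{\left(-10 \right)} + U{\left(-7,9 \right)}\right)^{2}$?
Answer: $16$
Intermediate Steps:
$U{\left(f,r \right)} = 6$ ($U{\left(f,r \right)} = 3 + 3 = 6$)
$\left(b{\left(-10 \right)} + U{\left(-7,9 \right)}\right)^{2} = \left(-10 + 6\right)^{2} = \left(-4\right)^{2} = 16$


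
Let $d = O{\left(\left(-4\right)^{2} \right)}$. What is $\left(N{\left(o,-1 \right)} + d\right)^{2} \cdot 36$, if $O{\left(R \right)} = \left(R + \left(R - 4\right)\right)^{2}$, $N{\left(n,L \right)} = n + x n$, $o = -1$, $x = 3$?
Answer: $21902400$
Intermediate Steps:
$N{\left(n,L \right)} = 4 n$ ($N{\left(n,L \right)} = n + 3 n = 4 n$)
$O{\left(R \right)} = \left(-4 + 2 R\right)^{2}$ ($O{\left(R \right)} = \left(R + \left(-4 + R\right)\right)^{2} = \left(-4 + 2 R\right)^{2}$)
$d = 784$ ($d = 4 \left(-2 + \left(-4\right)^{2}\right)^{2} = 4 \left(-2 + 16\right)^{2} = 4 \cdot 14^{2} = 4 \cdot 196 = 784$)
$\left(N{\left(o,-1 \right)} + d\right)^{2} \cdot 36 = \left(4 \left(-1\right) + 784\right)^{2} \cdot 36 = \left(-4 + 784\right)^{2} \cdot 36 = 780^{2} \cdot 36 = 608400 \cdot 36 = 21902400$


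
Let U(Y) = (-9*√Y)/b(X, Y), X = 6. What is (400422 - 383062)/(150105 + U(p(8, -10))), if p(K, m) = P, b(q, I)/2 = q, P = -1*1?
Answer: 13897721600/120168058803 + 69440*I/120168058803 ≈ 0.11565 + 5.7786e-7*I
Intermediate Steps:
P = -1
b(q, I) = 2*q
p(K, m) = -1
U(Y) = -3*√Y/4 (U(Y) = (-9*√Y)/((2*6)) = -9*√Y/12 = -9*√Y*(1/12) = -3*√Y/4)
(400422 - 383062)/(150105 + U(p(8, -10))) = (400422 - 383062)/(150105 - 3*I/4) = 17360/(150105 - 3*I/4) = 17360*(16*(150105 + 3*I/4)/360504176409) = 277760*(150105 + 3*I/4)/360504176409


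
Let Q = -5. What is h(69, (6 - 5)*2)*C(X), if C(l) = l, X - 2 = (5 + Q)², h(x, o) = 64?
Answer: 128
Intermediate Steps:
X = 2 (X = 2 + (5 - 5)² = 2 + 0² = 2 + 0 = 2)
h(69, (6 - 5)*2)*C(X) = 64*2 = 128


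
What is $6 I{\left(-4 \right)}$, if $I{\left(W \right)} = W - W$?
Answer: $0$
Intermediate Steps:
$I{\left(W \right)} = 0$
$6 I{\left(-4 \right)} = 6 \cdot 0 = 0$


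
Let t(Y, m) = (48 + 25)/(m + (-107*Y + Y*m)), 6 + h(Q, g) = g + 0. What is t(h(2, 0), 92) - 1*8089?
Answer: -1472125/182 ≈ -8088.6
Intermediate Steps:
h(Q, g) = -6 + g (h(Q, g) = -6 + (g + 0) = -6 + g)
t(Y, m) = 73/(m - 107*Y + Y*m)
t(h(2, 0), 92) - 1*8089 = 73/(92 - 107*(-6 + 0) + (-6 + 0)*92) - 1*8089 = 73/(92 - 107*(-6) - 6*92) - 8089 = 73/(92 + 642 - 552) - 8089 = 73/182 - 8089 = -1472125/182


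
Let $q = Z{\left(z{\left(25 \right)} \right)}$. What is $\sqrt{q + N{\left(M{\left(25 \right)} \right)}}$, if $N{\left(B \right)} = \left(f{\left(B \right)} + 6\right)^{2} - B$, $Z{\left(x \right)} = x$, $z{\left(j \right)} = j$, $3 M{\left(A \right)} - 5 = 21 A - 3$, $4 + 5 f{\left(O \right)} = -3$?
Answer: $\frac{i \sqrt{29139}}{15} \approx 11.38 i$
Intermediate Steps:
$f{\left(O \right)} = - \frac{7}{5}$ ($f{\left(O \right)} = - \frac{4}{5} + \frac{1}{5} \left(-3\right) = - \frac{4}{5} - \frac{3}{5} = - \frac{7}{5}$)
$M{\left(A \right)} = \frac{2}{3} + 7 A$ ($M{\left(A \right)} = \frac{5}{3} + \frac{21 A - 3}{3} = \frac{5}{3} + \frac{-3 + 21 A}{3} = \frac{5}{3} + \left(-1 + 7 A\right) = \frac{2}{3} + 7 A$)
$N{\left(B \right)} = \frac{529}{25} - B$ ($N{\left(B \right)} = \left(- \frac{7}{5} + 6\right)^{2} - B = \left(\frac{23}{5}\right)^{2} - B = \frac{529}{25} - B$)
$q = 25$
$\sqrt{q + N{\left(M{\left(25 \right)} \right)}} = \sqrt{25 + \left(\frac{529}{25} - \left(\frac{2}{3} + 7 \cdot 25\right)\right)} = \sqrt{25 + \left(\frac{529}{25} - \left(\frac{2}{3} + 175\right)\right)} = \sqrt{25 + \left(\frac{529}{25} - \frac{527}{3}\right)} = \sqrt{25 - \frac{11588}{75}} = \sqrt{- \frac{9713}{75}} = \frac{i \sqrt{29139}}{15}$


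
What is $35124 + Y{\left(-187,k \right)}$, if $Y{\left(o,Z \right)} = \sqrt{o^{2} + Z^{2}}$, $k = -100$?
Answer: $35124 + \sqrt{44969} \approx 35336.0$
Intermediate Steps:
$Y{\left(o,Z \right)} = \sqrt{Z^{2} + o^{2}}$
$35124 + Y{\left(-187,k \right)} = 35124 + \sqrt{\left(-100\right)^{2} + \left(-187\right)^{2}} = 35124 + \sqrt{10000 + 34969} = 35124 + \sqrt{44969}$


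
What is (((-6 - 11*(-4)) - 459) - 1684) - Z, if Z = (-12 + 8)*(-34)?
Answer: -2241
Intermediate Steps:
Z = 136 (Z = -4*(-34) = 136)
(((-6 - 11*(-4)) - 459) - 1684) - Z = (((-6 - 11*(-4)) - 459) - 1684) - 1*136 = (((-6 + 44) - 459) - 1684) - 136 = ((38 - 459) - 1684) - 136 = (-421 - 1684) - 136 = -2105 - 136 = -2241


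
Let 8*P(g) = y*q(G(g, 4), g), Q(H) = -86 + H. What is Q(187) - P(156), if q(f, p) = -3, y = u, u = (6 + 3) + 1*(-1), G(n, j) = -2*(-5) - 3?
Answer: 104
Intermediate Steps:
G(n, j) = 7 (G(n, j) = 10 - 3 = 7)
u = 8 (u = 9 - 1 = 8)
y = 8
P(g) = -3 (P(g) = (8*(-3))/8 = (⅛)*(-24) = -3)
Q(187) - P(156) = (-86 + 187) - 1*(-3) = 101 + 3 = 104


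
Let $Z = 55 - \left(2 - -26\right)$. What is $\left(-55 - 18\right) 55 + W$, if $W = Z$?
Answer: $-3988$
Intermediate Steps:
$Z = 27$ ($Z = 55 - \left(2 + 26\right) = 55 - 28 = 27$)
$W = 27$
$\left(-55 - 18\right) 55 + W = \left(-55 - 18\right) 55 + 27 = \left(-73\right) 55 + 27 = -4015 + 27 = -3988$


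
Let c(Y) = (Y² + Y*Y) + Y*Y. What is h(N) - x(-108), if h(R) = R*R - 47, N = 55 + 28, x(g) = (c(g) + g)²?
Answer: -1216886614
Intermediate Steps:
c(Y) = 3*Y² (c(Y) = (Y² + Y²) + Y² = 2*Y² + Y² = 3*Y²)
x(g) = (g + 3*g²)² (x(g) = (3*g² + g)² = (g + 3*g²)²)
N = 83
h(R) = -47 + R² (h(R) = R² - 47 = -47 + R²)
h(N) - x(-108) = (-47 + 83²) - (-108)²*(1 + 3*(-108))² = (-47 + 6889) - 11664*(1 - 324)² = 6842 - 11664*(-323)² = 6842 - 11664*104329 = 6842 - 1*1216893456 = 6842 - 1216893456 = -1216886614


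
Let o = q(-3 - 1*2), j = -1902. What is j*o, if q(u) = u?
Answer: 9510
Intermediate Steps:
o = -5 (o = -3 - 1*2 = -3 - 2 = -5)
j*o = -1902*(-5) = 9510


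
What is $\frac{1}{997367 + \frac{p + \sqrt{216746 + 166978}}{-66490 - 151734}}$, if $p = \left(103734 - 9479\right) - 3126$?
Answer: $\frac{47496306316039696}{47371228707344217972517} + \frac{1309344 \sqrt{10659}}{47371228707344217972517} \approx 1.0026 \cdot 10^{-6}$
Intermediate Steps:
$p = 91129$ ($p = 94255 - 3126 = 91129$)
$\frac{1}{997367 + \frac{p + \sqrt{216746 + 166978}}{-66490 - 151734}} = \frac{1}{997367 + \frac{91129 + \sqrt{216746 + 166978}}{-66490 - 151734}} = \frac{1}{997367 + \frac{91129 + \sqrt{383724}}{-218224}} = \frac{1}{997367 + \left(91129 + 6 \sqrt{10659}\right) \left(- \frac{1}{218224}\right)} = \frac{1}{997367 - \left(\frac{91129}{218224} + \frac{3 \sqrt{10659}}{109112}\right)} = \frac{1}{\frac{217649325079}{218224} - \frac{3 \sqrt{10659}}{109112}}$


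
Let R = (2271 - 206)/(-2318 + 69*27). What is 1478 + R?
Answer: 19155/13 ≈ 1473.5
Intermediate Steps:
R = -59/13 (R = 2065/(-2318 + 1863) = 2065/(-455) = 2065*(-1/455) = -59/13 ≈ -4.5385)
1478 + R = 1478 - 59/13 = 19155/13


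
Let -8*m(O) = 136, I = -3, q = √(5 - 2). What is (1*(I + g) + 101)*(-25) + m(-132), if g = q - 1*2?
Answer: -2417 - 25*√3 ≈ -2460.3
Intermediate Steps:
q = √3 ≈ 1.7320
g = -2 + √3 (g = √3 - 1*2 = √3 - 2 = -2 + √3 ≈ -0.26795)
m(O) = -17 (m(O) = -⅛*136 = -17)
(1*(I + g) + 101)*(-25) + m(-132) = (1*(-3 + (-2 + √3)) + 101)*(-25) - 17 = (1*(-5 + √3) + 101)*(-25) - 17 = ((-5 + √3) + 101)*(-25) - 17 = (96 + √3)*(-25) - 17 = (-2400 - 25*√3) - 17 = -2417 - 25*√3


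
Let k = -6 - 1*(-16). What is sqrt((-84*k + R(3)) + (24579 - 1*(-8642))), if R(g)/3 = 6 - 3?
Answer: sqrt(32390) ≈ 179.97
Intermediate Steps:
k = 10 (k = -6 + 16 = 10)
R(g) = 9 (R(g) = 3*(6 - 3) = 3*3 = 9)
sqrt((-84*k + R(3)) + (24579 - 1*(-8642))) = sqrt((-84*10 + 9) + (24579 - 1*(-8642))) = sqrt((-840 + 9) + (24579 + 8642)) = sqrt(-831 + 33221) = sqrt(32390)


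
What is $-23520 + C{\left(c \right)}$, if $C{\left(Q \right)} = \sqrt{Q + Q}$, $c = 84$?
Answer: $-23520 + 2 \sqrt{42} \approx -23507.0$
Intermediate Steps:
$C{\left(Q \right)} = \sqrt{2} \sqrt{Q}$ ($C{\left(Q \right)} = \sqrt{2 Q} = \sqrt{2} \sqrt{Q}$)
$-23520 + C{\left(c \right)} = -23520 + \sqrt{2} \sqrt{84} = -23520 + \sqrt{2} \cdot 2 \sqrt{21} = -23520 + 2 \sqrt{42}$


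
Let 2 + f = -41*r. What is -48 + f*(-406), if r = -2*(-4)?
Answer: 133932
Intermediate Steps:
r = 8
f = -330 (f = -2 - 41*8 = -2 - 328 = -330)
-48 + f*(-406) = -48 - 330*(-406) = -48 + 133980 = 133932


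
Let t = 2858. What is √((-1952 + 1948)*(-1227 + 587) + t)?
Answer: 3*√602 ≈ 73.607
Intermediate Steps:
√((-1952 + 1948)*(-1227 + 587) + t) = √((-1952 + 1948)*(-1227 + 587) + 2858) = √(-4*(-640) + 2858) = √(2560 + 2858) = √5418 = 3*√602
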